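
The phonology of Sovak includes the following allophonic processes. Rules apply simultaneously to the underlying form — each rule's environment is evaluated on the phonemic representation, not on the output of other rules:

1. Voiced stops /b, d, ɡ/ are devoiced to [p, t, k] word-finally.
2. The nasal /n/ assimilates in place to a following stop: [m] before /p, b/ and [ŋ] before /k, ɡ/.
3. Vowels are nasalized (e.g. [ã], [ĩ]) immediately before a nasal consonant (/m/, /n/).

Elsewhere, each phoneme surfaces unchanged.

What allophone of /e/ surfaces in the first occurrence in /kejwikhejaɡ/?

/e/ (between /k/ and /j/): rule 3 targets it, but not before a nasal consonant → unchanged [e].

[e]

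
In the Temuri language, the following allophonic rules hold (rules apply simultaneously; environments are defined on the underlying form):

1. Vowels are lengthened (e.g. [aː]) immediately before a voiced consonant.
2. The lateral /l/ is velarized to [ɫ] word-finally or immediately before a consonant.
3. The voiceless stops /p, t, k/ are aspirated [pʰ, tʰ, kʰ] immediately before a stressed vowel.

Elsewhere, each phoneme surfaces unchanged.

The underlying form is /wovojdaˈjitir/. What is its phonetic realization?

/w/ stays [w].
/o/ — between /w/ and /v/, before a voiced consonant — surfaces as [oː] (rule 1).
/v/ — not in any rule's target class → [v].
Rule 1 applies to /o/ (between /v/ and /j/: before a voiced consonant) → [oː].
/j/ (between /o/ and /d/) is unaffected → [j].
/d/ (between /j/ and /a/) is unaffected → [d].
/a/ meets the environment for rule 1 (before a voiced consonant) → [aː].
/j/ (between /a/ and /i/): no rule targets it → [j].
/i/ (between /j/ and /t/): rule 1 targets it, but not before a voiced consonant → unchanged [i].
/t/ — between /i/ and /i/; rule 3 does not apply here → [t].
/i/ meets the environment for rule 1 (before a voiced consonant) → [iː].
/r/ stays [r].

[woːvoːjdaːˈjitiːr]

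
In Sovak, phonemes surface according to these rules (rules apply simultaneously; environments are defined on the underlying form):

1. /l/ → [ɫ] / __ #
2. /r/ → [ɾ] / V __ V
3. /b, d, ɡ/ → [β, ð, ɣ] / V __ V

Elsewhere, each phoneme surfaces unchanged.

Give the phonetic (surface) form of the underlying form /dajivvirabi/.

[dajivviɾaβi]

/d/ (word-initial): rule 3 targets it, but not between two vowels → unchanged [d].
/a/ stays [a].
/j/ (between /a/ and /i/): no rule targets it → [j].
/i/ stays [i].
/v/ (between /i/ and /v/): no rule targets it → [v].
/v/ stays [v].
/i/ — not in any rule's target class → [i].
/r/ — between /i/ and /a/, between two vowels — surfaces as [ɾ] (rule 2).
/a/ (between /r/ and /b/) is unaffected → [a].
/b/ meets the environment for rule 3 (between two vowels) → [β].
/i/ (word-final) is unaffected → [i].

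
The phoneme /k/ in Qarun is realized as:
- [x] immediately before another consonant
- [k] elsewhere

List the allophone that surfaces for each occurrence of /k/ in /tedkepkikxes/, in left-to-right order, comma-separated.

Occurrence 1 (position 4): no conditioning environment matches → elsewhere allophone [k].
Occurrence 2 (position 7): no conditioning environment matches → elsewhere allophone [k].
Occurrence 3 (position 9): immediately before another consonant → [x].

[k], [k], [x]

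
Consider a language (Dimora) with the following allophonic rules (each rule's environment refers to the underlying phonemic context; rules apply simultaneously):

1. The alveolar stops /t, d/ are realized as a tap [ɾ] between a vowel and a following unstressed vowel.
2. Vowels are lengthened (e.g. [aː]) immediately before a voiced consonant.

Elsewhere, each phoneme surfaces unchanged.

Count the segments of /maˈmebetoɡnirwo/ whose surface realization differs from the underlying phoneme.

5

Segments that undergo a rule: /a/ → [aː] (rule 2); /e/ → [eː] (rule 2); /t/ → [ɾ] (rule 1); /o/ → [oː] (rule 2); /i/ → [iː] (rule 2).
All other segments surface unchanged.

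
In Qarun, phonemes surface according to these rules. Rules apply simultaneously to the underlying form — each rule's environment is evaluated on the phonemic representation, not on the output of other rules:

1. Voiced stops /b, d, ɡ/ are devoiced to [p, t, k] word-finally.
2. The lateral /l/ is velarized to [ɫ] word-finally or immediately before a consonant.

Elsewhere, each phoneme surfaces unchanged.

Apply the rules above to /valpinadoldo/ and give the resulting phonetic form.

[vaɫpinadoɫdo]

/v/ (word-initial) is unaffected → [v].
/a/ (between /v/ and /l/): no rule targets it → [a].
Rule 2 applies to /l/ (between /a/ and /p/: word-finally or immediately before a consonant) → [ɫ].
/p/ (between /l/ and /i/) is unaffected → [p].
/i/ (between /p/ and /n/) is unaffected → [i].
/n/ (between /i/ and /a/) is unaffected → [n].
/a/ stays [a].
/d/ (between /a/ and /o/) fails the environment for rule 1, so it stays [d].
/o/ (between /d/ and /l/) is unaffected → [o].
/l/ — between /o/ and /d/, word-finally or immediately before a consonant — surfaces as [ɫ] (rule 2).
/d/ (between /l/ and /o/) fails the environment for rule 1, so it stays [d].
/o/ (word-final): no rule targets it → [o].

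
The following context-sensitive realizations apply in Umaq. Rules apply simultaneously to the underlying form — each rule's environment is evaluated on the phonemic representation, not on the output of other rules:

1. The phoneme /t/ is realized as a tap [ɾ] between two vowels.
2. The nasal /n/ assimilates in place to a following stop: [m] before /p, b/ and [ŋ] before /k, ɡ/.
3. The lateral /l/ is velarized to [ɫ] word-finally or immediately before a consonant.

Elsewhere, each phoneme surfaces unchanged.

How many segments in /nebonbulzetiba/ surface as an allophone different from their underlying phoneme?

3

Segments that undergo a rule: /n/ → [m] (rule 2); /l/ → [ɫ] (rule 3); /t/ → [ɾ] (rule 1).
All other segments surface unchanged.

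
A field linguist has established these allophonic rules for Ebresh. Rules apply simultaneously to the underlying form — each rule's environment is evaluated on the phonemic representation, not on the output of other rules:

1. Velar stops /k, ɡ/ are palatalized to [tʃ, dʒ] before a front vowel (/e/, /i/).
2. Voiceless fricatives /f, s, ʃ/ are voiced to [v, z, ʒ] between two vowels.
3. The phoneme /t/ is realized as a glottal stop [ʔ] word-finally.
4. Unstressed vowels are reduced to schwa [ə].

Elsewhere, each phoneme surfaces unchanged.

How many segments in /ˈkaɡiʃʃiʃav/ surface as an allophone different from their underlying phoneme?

5

Segments that undergo a rule: /ɡ/ → [dʒ] (rule 1); /i/ → [ə] (rule 4); /i/ → [ə] (rule 4); /ʃ/ → [ʒ] (rule 2); /a/ → [ə] (rule 4).
All other segments surface unchanged.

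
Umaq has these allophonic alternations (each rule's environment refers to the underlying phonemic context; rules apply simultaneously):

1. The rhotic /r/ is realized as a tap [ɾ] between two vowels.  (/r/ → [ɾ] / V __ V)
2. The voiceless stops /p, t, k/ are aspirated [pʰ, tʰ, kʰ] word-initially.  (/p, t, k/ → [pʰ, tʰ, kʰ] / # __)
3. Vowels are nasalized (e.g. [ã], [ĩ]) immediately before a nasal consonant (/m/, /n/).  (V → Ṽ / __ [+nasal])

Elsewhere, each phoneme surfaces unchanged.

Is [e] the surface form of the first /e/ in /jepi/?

/e/ — between /j/ and /p/; rule 3 does not apply here → [e].
The actual realization is [e], which matches [e].

Yes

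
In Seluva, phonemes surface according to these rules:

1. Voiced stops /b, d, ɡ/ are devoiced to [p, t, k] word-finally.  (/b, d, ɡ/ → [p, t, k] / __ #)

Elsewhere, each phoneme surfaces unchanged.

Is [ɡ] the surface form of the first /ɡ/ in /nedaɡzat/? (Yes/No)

Yes

/ɡ/ (between /a/ and /z/): rule 1 targets it, but not word-finally → unchanged [ɡ].
The actual realization is [ɡ], which matches [ɡ].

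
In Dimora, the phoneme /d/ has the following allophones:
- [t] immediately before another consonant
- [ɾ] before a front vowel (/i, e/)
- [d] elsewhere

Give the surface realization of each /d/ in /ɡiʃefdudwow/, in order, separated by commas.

[d], [t]

Occurrence 1 (position 6): no conditioning environment matches → elsewhere allophone [d].
Occurrence 2 (position 8): immediately before another consonant → [t].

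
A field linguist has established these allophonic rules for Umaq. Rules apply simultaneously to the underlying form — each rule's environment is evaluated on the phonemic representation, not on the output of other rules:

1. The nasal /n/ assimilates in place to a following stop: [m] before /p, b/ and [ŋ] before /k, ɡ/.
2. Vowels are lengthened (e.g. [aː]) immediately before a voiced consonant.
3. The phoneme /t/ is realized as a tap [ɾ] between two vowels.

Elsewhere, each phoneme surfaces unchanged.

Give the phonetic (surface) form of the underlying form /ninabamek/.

[niːnaːbaːmek]

/n/ (word-initial) is in the target of rule 1 but the environment (before a labial or velar stop) is not met → [n].
Rule 2 applies to /i/ (between /n/ and /n/: before a voiced consonant) → [iː].
/n/ (between /i/ and /a/) is in the target of rule 1 but the environment (before a labial or velar stop) is not met → [n].
/a/ — between /n/ and /b/, before a voiced consonant — surfaces as [aː] (rule 2).
/b/ (between /a/ and /a/) is unaffected → [b].
/a/ (between /b/ and /m/) occurs before a voiced consonant → [aː] by rule 2.
/m/ (between /a/ and /e/) is unaffected → [m].
/e/ — between /m/ and /k/; rule 2 does not apply here → [e].
/k/ stays [k].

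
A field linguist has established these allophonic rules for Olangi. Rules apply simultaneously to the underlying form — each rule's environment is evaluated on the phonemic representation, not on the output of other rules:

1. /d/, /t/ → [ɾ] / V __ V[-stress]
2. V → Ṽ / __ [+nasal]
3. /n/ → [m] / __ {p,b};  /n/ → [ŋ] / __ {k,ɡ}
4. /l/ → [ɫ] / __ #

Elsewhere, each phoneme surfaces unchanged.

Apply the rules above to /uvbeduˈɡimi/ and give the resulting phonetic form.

/u/ (word-initial): rule 2 targets it, but not before a nasal consonant → unchanged [u].
/v/ — not in any rule's target class → [v].
/b/ (between /v/ and /e/): no rule targets it → [b].
/e/ (between /b/ and /d/) is in the target of rule 2 but the environment (before a nasal consonant) is not met → [e].
/d/ (between /e/ and /u/) occurs between a vowel and a following unstressed vowel → [ɾ] by rule 1.
/u/ (between /d/ and /ɡ/) fails the environment for rule 2, so it stays [u].
/ɡ/ (between /u/ and /i/) is unaffected → [ɡ].
/i/ (between /ɡ/ and /m/): before a nasal consonant, so rule 2 applies → [ĩ].
/m/ (between /i/ and /i/) is unaffected → [m].
/i/ (word-final): rule 2 targets it, but not before a nasal consonant → unchanged [i].

[uvbeɾuˈɡĩmi]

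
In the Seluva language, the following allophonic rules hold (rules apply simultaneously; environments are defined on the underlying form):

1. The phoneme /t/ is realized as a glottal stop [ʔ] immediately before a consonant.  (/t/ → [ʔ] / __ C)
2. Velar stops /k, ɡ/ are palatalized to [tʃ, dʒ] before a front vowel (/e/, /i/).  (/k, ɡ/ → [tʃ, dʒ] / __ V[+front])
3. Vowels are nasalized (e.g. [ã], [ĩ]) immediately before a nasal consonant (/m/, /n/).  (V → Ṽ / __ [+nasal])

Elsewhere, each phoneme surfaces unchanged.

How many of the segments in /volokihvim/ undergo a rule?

2

Segments that undergo a rule: /k/ → [tʃ] (rule 2); /i/ → [ĩ] (rule 3).
All other segments surface unchanged.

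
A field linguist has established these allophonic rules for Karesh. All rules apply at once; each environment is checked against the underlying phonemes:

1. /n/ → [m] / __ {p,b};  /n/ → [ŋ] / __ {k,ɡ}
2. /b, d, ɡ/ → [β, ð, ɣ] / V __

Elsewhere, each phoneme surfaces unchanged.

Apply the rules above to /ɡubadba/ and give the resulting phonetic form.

/ɡ/ (word-initial): rule 2 targets it, but not immediately after a vowel → unchanged [ɡ].
/u/ (between /ɡ/ and /b/): no rule targets it → [u].
/b/ — between /u/ and /a/, immediately after a vowel — surfaces as [β] (rule 2).
/a/ (between /b/ and /d/) is unaffected → [a].
/d/ (between /a/ and /b/): immediately after a vowel, so rule 2 applies → [ð].
/b/ (between /d/ and /a/) is in the target of rule 2 but the environment (immediately after a vowel) is not met → [b].
/a/ (word-final): no rule targets it → [a].

[ɡuβaðba]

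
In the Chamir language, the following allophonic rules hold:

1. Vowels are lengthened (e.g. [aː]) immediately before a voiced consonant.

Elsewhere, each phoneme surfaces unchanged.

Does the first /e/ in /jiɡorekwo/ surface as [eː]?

No

/e/ (between /r/ and /k/): rule 1 targets it, but not before a voiced consonant → unchanged [e].
The actual realization is [e], not [eː].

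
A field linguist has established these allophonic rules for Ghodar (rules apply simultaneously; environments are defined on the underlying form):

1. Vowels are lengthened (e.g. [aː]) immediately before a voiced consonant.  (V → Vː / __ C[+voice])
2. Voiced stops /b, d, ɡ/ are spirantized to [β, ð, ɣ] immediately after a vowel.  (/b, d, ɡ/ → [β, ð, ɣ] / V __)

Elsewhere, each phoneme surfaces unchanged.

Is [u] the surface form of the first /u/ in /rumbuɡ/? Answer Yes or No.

No

/u/ — between /r/ and /m/, before a voiced consonant — surfaces as [uː] (rule 1).
The actual realization is [uː], not [u].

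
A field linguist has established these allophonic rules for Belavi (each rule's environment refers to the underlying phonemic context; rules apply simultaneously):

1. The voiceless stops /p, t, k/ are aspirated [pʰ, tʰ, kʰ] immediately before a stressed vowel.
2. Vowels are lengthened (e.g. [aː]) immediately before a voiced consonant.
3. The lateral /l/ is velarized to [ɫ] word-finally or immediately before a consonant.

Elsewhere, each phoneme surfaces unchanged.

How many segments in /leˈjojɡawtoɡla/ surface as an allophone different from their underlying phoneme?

4

Segments that undergo a rule: /e/ → [eː] (rule 2); /o/ → [oː] (rule 2); /a/ → [aː] (rule 2); /o/ → [oː] (rule 2).
All other segments surface unchanged.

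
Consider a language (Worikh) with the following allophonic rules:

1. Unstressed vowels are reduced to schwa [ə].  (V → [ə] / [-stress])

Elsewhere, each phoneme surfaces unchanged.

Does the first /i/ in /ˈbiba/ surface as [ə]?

No

/i/ (between /b/ and /b/) is in the target of rule 1 but the environment (in an unstressed syllable) is not met → [i].
The actual realization is [i], not [ə].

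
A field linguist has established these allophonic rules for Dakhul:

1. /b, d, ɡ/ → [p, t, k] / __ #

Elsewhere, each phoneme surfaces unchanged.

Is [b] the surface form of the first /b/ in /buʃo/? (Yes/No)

/b/ — word-initial; rule 1 does not apply here → [b].
The actual realization is [b], which matches [b].

Yes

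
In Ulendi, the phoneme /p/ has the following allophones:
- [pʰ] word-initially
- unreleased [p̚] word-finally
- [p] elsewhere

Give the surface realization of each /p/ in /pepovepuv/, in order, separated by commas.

[pʰ], [p], [p]

Occurrence 1 (position 1): word-initially → [pʰ].
Occurrence 2 (position 3): no conditioning environment matches → elsewhere allophone [p].
Occurrence 3 (position 7): no conditioning environment matches → elsewhere allophone [p].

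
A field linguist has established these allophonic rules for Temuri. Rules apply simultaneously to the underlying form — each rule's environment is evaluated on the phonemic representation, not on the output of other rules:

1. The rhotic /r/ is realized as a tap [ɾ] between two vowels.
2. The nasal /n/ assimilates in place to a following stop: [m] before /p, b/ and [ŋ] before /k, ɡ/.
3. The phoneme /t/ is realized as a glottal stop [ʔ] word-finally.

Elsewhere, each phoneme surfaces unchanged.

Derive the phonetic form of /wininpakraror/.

/w/ stays [w].
/i/ — not in any rule's target class → [i].
/n/ (between /i/ and /i/) fails the environment for rule 2, so it stays [n].
/i/ (between /n/ and /n/) is unaffected → [i].
/n/ meets the environment for rule 2 (before a labial or velar stop) → [m].
/p/ — not in any rule's target class → [p].
/a/ stays [a].
/k/ stays [k].
/r/ (between /k/ and /a/) fails the environment for rule 1, so it stays [r].
/a/ (between /r/ and /r/) is unaffected → [a].
/r/ — between /a/ and /o/, between two vowels — surfaces as [ɾ] (rule 1).
/o/ (between /r/ and /r/) is unaffected → [o].
/r/ (word-final) is in the target of rule 1 but the environment (between two vowels) is not met → [r].

[winimpakraɾor]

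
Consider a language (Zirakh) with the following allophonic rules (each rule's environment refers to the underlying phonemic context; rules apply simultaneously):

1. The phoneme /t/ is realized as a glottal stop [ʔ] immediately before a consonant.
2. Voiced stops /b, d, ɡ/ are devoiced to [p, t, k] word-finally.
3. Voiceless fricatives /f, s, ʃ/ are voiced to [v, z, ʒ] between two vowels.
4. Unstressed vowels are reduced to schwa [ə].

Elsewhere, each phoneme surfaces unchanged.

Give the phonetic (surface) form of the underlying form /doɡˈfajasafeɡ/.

/d/ (word-initial) fails the environment for rule 2, so it stays [d].
/o/ — between /d/ and /ɡ/, in an unstressed syllable — surfaces as [ə] (rule 4).
/ɡ/ (between /o/ and /f/) fails the environment for rule 2, so it stays [ɡ].
/f/ (between /ɡ/ and /a/): rule 3 targets it, but not between two vowels → unchanged [f].
/a/ (between /f/ and /j/) is in the target of rule 4 but the environment (in an unstressed syllable) is not met → [a].
/j/ — not in any rule's target class → [j].
/a/ (between /j/ and /s/): in an unstressed syllable, so rule 4 applies → [ə].
/s/ meets the environment for rule 3 (between two vowels) → [z].
/a/ (between /s/ and /f/): in an unstressed syllable, so rule 4 applies → [ə].
/f/ — between /a/ and /e/, between two vowels — surfaces as [v] (rule 3).
/e/ (between /f/ and /ɡ/): in an unstressed syllable, so rule 4 applies → [ə].
/ɡ/ (word-final): word-finally, so rule 2 applies → [k].

[dəɡˈfajəzəvək]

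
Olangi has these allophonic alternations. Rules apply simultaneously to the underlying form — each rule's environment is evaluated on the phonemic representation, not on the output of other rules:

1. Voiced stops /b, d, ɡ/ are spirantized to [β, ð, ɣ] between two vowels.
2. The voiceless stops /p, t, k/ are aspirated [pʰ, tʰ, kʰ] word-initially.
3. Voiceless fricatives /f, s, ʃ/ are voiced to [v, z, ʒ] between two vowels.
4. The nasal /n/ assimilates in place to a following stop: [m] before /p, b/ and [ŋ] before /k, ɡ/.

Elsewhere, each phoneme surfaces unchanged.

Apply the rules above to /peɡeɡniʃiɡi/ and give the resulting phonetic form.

Rule 2 applies to /p/ (word-initial: word-initially) → [pʰ].
/ɡ/ — between /e/ and /e/, between two vowels — surfaces as [ɣ] (rule 1).
/ɡ/ — between /e/ and /n/; rule 1 does not apply here → [ɡ].
/n/ (between /ɡ/ and /i/) fails the environment for rule 4, so it stays [n].
Rule 3 applies to /ʃ/ (between /i/ and /i/: between two vowels) → [ʒ].
/ɡ/ — between /i/ and /i/, between two vowels — surfaces as [ɣ] (rule 1).

[pʰeɣeɡniʒiɣi]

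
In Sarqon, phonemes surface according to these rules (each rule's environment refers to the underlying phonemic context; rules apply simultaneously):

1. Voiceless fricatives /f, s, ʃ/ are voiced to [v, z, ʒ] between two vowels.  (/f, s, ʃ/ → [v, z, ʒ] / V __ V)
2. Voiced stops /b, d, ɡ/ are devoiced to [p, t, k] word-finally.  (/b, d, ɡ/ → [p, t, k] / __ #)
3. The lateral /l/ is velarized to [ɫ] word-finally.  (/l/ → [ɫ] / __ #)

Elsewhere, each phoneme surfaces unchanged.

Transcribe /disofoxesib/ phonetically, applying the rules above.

[dizovoxezip]

/d/ (word-initial) fails the environment for rule 2, so it stays [d].
/i/ (between /d/ and /s/) is unaffected → [i].
/s/ (between /i/ and /o/) occurs between two vowels → [z] by rule 1.
/o/ — not in any rule's target class → [o].
/f/ — between /o/ and /o/, between two vowels — surfaces as [v] (rule 1).
/o/ stays [o].
/x/ (between /o/ and /e/) is unaffected → [x].
/e/ stays [e].
/s/ (between /e/ and /i/): between two vowels, so rule 1 applies → [z].
/i/ (between /s/ and /b/) is unaffected → [i].
/b/ — word-final, word-finally — surfaces as [p] (rule 2).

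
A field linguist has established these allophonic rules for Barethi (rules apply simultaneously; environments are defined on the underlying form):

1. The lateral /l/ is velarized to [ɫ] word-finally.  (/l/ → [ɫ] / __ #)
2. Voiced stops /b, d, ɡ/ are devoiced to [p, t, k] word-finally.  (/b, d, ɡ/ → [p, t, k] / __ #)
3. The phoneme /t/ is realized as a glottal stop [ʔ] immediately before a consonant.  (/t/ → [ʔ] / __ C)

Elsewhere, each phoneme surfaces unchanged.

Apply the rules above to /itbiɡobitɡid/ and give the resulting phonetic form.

/i/ — not in any rule's target class → [i].
/t/ (between /i/ and /b/) occurs immediately before a consonant → [ʔ] by rule 3.
/b/ (between /t/ and /i/) fails the environment for rule 2, so it stays [b].
/i/ (between /b/ and /ɡ/) is unaffected → [i].
/ɡ/ (between /i/ and /o/): rule 2 targets it, but not word-finally → unchanged [ɡ].
/o/ (between /ɡ/ and /b/) is unaffected → [o].
/b/ (between /o/ and /i/) fails the environment for rule 2, so it stays [b].
/i/ (between /b/ and /t/): no rule targets it → [i].
Rule 3 applies to /t/ (between /i/ and /ɡ/: immediately before a consonant) → [ʔ].
/ɡ/ (between /t/ and /i/) fails the environment for rule 2, so it stays [ɡ].
/i/ stays [i].
Rule 2 applies to /d/ (word-final: word-finally) → [t].

[iʔbiɡobiʔɡit]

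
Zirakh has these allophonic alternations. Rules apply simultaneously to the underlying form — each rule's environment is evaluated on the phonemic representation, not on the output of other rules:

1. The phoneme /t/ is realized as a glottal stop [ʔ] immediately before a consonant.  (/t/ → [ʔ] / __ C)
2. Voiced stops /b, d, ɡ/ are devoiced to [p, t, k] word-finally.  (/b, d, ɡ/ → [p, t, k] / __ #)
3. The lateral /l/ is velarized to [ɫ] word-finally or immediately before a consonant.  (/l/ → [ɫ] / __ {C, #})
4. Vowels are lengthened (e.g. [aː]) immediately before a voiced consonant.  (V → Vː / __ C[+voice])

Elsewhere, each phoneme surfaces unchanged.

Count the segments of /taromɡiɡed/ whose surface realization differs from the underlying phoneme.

Segments that undergo a rule: /a/ → [aː] (rule 4); /o/ → [oː] (rule 4); /i/ → [iː] (rule 4); /e/ → [eː] (rule 4); /d/ → [t] (rule 2).
All other segments surface unchanged.

5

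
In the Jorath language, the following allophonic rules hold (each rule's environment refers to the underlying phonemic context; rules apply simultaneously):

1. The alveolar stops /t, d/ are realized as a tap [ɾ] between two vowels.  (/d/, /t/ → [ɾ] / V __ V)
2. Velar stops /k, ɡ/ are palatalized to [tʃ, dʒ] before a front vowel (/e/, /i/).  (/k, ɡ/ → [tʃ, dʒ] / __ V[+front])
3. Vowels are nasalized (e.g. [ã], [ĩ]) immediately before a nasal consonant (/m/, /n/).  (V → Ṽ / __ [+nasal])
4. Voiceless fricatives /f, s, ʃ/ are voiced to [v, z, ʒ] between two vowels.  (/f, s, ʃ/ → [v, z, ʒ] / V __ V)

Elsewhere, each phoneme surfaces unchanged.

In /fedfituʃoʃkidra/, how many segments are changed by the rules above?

3

Segments that undergo a rule: /t/ → [ɾ] (rule 1); /ʃ/ → [ʒ] (rule 4); /k/ → [tʃ] (rule 2).
All other segments surface unchanged.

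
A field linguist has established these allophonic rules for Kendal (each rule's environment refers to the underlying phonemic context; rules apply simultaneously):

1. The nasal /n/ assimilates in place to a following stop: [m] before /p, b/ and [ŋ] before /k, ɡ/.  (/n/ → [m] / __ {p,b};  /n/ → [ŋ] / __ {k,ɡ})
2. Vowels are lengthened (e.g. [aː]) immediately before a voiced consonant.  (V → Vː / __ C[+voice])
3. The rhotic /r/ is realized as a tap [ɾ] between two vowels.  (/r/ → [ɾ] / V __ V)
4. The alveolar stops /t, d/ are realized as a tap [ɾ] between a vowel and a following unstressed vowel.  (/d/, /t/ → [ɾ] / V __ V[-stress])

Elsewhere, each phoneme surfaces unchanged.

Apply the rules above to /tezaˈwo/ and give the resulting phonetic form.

[teːzaːˈwo]

/t/ — word-initial; rule 4 does not apply here → [t].
/e/ (between /t/ and /z/): before a voiced consonant, so rule 2 applies → [eː].
Rule 2 applies to /a/ (between /z/ and /w/: before a voiced consonant) → [aː].
/o/ (word-final): rule 2 targets it, but not before a voiced consonant → unchanged [o].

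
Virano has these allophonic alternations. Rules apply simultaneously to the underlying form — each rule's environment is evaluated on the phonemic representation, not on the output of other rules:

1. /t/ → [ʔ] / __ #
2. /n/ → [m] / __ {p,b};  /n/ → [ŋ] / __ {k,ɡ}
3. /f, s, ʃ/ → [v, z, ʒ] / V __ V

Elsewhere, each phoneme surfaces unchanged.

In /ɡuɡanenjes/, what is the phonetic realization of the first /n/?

[n]

/n/ — between /a/ and /e/; rule 2 does not apply here → [n].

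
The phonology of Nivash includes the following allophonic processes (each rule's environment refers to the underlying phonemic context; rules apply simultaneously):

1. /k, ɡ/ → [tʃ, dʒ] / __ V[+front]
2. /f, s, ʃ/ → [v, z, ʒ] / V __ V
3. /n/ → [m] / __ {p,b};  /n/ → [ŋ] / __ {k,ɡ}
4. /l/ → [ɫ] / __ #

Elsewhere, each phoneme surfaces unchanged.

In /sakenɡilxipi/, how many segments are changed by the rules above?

Segments that undergo a rule: /k/ → [tʃ] (rule 1); /n/ → [ŋ] (rule 3); /ɡ/ → [dʒ] (rule 1).
All other segments surface unchanged.

3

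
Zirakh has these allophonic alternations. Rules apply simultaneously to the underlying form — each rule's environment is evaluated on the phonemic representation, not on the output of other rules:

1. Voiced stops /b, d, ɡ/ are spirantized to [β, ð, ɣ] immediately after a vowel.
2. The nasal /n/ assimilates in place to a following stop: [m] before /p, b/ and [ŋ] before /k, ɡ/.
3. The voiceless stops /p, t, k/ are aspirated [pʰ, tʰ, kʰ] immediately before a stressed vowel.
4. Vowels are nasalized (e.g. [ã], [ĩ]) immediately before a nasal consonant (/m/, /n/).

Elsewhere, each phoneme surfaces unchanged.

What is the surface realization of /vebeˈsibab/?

[veβeˈsiβaβ]

/v/ (word-initial): no rule targets it → [v].
/e/ (between /v/ and /b/) fails the environment for rule 4, so it stays [e].
/b/ (between /e/ and /e/) occurs immediately after a vowel → [β] by rule 1.
/e/ (between /b/ and /s/) is in the target of rule 4 but the environment (before a nasal consonant) is not met → [e].
/s/ stays [s].
/i/ (between /s/ and /b/) fails the environment for rule 4, so it stays [i].
/b/ (between /i/ and /a/): immediately after a vowel, so rule 1 applies → [β].
/a/ (between /b/ and /b/): rule 4 targets it, but not before a nasal consonant → unchanged [a].
Rule 1 applies to /b/ (word-final: immediately after a vowel) → [β].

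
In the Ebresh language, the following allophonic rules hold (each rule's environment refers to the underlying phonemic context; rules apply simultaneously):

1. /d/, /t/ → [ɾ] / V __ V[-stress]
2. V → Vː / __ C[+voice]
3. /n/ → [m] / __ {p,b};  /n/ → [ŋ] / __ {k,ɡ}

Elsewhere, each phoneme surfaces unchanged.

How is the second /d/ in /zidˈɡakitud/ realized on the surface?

/d/ (word-final) fails the environment for rule 1, so it stays [d].

[d]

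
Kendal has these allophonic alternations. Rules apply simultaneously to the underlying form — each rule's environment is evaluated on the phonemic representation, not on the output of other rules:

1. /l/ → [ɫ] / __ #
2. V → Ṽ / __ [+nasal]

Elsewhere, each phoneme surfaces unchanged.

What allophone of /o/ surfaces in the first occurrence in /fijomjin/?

/o/ meets the environment for rule 2 (before a nasal consonant) → [õ].

[õ]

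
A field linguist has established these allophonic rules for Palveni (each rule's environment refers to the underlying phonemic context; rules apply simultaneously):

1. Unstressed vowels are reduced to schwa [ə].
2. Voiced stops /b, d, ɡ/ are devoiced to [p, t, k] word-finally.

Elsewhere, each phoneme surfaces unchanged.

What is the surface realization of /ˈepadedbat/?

/e/ (word-initial): rule 1 targets it, but not in an unstressed syllable → unchanged [e].
/p/ stays [p].
/a/ — between /p/ and /d/, in an unstressed syllable — surfaces as [ə] (rule 1).
/d/ (between /a/ and /e/) fails the environment for rule 2, so it stays [d].
/e/ — between /d/ and /d/, in an unstressed syllable — surfaces as [ə] (rule 1).
/d/ (between /e/ and /b/) is in the target of rule 2 but the environment (word-finally) is not met → [d].
/b/ (between /d/ and /a/) is in the target of rule 2 but the environment (word-finally) is not met → [b].
/a/ meets the environment for rule 1 (in an unstressed syllable) → [ə].
/t/ stays [t].

[ˈepədədbət]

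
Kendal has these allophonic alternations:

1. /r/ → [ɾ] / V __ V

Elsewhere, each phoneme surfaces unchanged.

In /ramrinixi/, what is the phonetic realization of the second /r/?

/r/ (between /m/ and /i/) fails the environment for rule 1, so it stays [r].

[r]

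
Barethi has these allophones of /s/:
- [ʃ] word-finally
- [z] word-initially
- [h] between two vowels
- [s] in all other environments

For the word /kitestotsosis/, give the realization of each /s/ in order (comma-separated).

Occurrence 1 (position 5): no conditioning environment matches → elsewhere allophone [s].
Occurrence 2 (position 9): no conditioning environment matches → elsewhere allophone [s].
Occurrence 3 (position 11): between two vowels → [h].
Occurrence 4 (position 13): word-finally → [ʃ].

[s], [s], [h], [ʃ]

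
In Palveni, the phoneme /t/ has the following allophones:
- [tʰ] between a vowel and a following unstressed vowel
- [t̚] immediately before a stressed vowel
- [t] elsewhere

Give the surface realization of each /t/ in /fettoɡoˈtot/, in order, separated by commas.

Occurrence 1 (position 3): no conditioning environment matches → elsewhere allophone [t].
Occurrence 2 (position 4): no conditioning environment matches → elsewhere allophone [t].
Occurrence 3 (position 8): immediately before a stressed vowel → [t̚].
Occurrence 4 (position 10): no conditioning environment matches → elsewhere allophone [t].

[t], [t], [t̚], [t]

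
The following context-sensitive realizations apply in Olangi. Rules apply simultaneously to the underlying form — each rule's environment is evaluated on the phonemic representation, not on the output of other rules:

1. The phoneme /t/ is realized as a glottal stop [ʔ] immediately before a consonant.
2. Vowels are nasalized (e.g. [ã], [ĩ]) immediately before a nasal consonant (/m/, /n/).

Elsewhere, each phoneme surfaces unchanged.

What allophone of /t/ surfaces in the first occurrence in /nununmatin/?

/t/ (between /a/ and /i/): rule 1 targets it, but not immediately before a consonant → unchanged [t].

[t]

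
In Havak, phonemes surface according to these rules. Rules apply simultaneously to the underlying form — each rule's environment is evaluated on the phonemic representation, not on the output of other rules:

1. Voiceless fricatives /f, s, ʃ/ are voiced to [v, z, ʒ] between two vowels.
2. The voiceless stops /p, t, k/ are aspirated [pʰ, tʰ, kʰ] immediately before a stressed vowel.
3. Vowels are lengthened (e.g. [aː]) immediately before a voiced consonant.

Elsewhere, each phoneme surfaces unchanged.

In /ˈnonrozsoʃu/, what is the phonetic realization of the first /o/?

[oː]

/o/ meets the environment for rule 3 (before a voiced consonant) → [oː].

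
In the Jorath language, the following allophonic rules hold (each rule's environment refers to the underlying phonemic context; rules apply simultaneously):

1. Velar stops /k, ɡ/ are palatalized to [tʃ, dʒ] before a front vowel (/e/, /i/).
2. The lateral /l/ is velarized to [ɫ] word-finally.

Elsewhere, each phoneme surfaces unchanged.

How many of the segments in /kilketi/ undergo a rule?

Segments that undergo a rule: /k/ → [tʃ] (rule 1); /k/ → [tʃ] (rule 1).
All other segments surface unchanged.

2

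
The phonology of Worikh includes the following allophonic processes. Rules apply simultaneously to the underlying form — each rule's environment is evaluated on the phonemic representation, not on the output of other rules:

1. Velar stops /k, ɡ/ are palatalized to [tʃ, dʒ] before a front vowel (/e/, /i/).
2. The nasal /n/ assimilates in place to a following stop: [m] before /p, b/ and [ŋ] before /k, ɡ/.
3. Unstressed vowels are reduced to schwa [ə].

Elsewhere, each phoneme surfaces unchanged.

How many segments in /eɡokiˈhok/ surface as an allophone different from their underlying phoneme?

Segments that undergo a rule: /e/ → [ə] (rule 3); /o/ → [ə] (rule 3); /k/ → [tʃ] (rule 1); /i/ → [ə] (rule 3).
All other segments surface unchanged.

4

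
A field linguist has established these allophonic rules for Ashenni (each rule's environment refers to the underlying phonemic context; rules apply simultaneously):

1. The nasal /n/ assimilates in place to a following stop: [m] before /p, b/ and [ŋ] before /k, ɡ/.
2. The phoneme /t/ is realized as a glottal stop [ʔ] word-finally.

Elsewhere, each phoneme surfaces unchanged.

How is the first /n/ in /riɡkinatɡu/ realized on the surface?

/n/ — between /i/ and /a/; rule 1 does not apply here → [n].

[n]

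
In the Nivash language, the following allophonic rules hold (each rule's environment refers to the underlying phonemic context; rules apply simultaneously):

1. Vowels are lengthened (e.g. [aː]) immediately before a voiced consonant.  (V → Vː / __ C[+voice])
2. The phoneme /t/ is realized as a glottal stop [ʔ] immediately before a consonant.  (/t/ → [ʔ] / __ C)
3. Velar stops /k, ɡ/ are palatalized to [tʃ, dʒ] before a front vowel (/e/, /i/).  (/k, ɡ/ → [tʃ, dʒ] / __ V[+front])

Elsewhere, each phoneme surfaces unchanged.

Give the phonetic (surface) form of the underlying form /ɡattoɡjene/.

/ɡ/ (word-initial) fails the environment for rule 3, so it stays [ɡ].
/a/ (between /ɡ/ and /t/): rule 1 targets it, but not before a voiced consonant → unchanged [a].
Rule 2 applies to /t/ (between /a/ and /t/: immediately before a consonant) → [ʔ].
/t/ (between /t/ and /o/) is in the target of rule 2 but the environment (immediately before a consonant) is not met → [t].
Rule 1 applies to /o/ (between /t/ and /ɡ/: before a voiced consonant) → [oː].
/ɡ/ (between /o/ and /j/) fails the environment for rule 3, so it stays [ɡ].
/j/ (between /ɡ/ and /e/): no rule targets it → [j].
/e/ meets the environment for rule 1 (before a voiced consonant) → [eː].
/n/ — not in any rule's target class → [n].
/e/ (word-final) fails the environment for rule 1, so it stays [e].

[ɡaʔtoːɡjeːne]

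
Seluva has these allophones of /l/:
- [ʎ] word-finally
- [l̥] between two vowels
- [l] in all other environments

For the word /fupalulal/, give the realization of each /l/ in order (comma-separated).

Occurrence 1 (position 5): between two vowels → [l̥].
Occurrence 2 (position 7): between two vowels → [l̥].
Occurrence 3 (position 9): word-finally → [ʎ].

[l̥], [l̥], [ʎ]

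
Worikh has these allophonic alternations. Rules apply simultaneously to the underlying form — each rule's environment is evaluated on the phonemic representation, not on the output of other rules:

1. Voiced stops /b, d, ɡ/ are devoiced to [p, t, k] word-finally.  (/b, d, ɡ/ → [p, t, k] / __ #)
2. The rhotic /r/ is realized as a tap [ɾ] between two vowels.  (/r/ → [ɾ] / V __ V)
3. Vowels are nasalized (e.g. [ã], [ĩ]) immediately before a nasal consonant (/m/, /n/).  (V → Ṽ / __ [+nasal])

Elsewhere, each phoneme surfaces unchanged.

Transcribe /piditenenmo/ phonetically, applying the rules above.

[piditẽnẽnmo]

/p/ (word-initial) is unaffected → [p].
/i/ (between /p/ and /d/): rule 3 targets it, but not before a nasal consonant → unchanged [i].
/d/ — between /i/ and /i/; rule 1 does not apply here → [d].
/i/ (between /d/ and /t/) fails the environment for rule 3, so it stays [i].
/t/ (between /i/ and /e/) is unaffected → [t].
Rule 3 applies to /e/ (between /t/ and /n/: before a nasal consonant) → [ẽ].
/n/ — not in any rule's target class → [n].
/e/ (between /n/ and /n/) occurs before a nasal consonant → [ẽ] by rule 3.
/n/ stays [n].
/m/ (between /n/ and /o/) is unaffected → [m].
/o/ (word-final) is in the target of rule 3 but the environment (before a nasal consonant) is not met → [o].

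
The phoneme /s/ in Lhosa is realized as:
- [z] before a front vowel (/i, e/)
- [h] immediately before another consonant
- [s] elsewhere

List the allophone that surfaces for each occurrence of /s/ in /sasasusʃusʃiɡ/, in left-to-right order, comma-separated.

[s], [s], [s], [h], [h]

Occurrence 1 (position 1): no conditioning environment matches → elsewhere allophone [s].
Occurrence 2 (position 3): no conditioning environment matches → elsewhere allophone [s].
Occurrence 3 (position 5): no conditioning environment matches → elsewhere allophone [s].
Occurrence 4 (position 7): immediately before another consonant → [h].
Occurrence 5 (position 10): immediately before another consonant → [h].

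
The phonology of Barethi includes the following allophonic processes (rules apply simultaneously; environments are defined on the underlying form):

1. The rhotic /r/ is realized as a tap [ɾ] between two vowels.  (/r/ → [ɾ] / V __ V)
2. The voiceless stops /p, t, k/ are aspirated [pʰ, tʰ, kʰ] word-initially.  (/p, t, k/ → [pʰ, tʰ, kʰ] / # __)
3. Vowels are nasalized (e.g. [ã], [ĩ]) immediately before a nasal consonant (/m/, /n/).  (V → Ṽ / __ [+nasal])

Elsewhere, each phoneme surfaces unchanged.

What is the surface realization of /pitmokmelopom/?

Rule 2 applies to /p/ (word-initial: word-initially) → [pʰ].
/i/ (between /p/ and /t/) fails the environment for rule 3, so it stays [i].
/t/ (between /i/ and /m/): rule 2 targets it, but not word-initially → unchanged [t].
/o/ (between /m/ and /k/) is in the target of rule 3 but the environment (before a nasal consonant) is not met → [o].
/k/ — between /o/ and /m/; rule 2 does not apply here → [k].
/e/ (between /m/ and /l/) is in the target of rule 3 but the environment (before a nasal consonant) is not met → [e].
/o/ (between /l/ and /p/) is in the target of rule 3 but the environment (before a nasal consonant) is not met → [o].
/p/ (between /o/ and /o/) is in the target of rule 2 but the environment (word-initially) is not met → [p].
/o/ meets the environment for rule 3 (before a nasal consonant) → [õ].

[pʰitmokmelopõm]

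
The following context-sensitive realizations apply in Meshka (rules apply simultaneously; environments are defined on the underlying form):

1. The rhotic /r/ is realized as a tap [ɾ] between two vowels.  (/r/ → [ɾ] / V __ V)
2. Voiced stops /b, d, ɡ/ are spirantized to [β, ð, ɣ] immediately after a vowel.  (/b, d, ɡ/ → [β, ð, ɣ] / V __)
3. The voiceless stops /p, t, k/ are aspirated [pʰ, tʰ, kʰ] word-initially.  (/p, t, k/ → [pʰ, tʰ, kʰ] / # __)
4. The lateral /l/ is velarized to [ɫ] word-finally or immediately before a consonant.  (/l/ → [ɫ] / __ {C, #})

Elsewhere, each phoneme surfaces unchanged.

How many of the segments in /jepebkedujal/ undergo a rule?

3

Segments that undergo a rule: /b/ → [β] (rule 2); /d/ → [ð] (rule 2); /l/ → [ɫ] (rule 4).
All other segments surface unchanged.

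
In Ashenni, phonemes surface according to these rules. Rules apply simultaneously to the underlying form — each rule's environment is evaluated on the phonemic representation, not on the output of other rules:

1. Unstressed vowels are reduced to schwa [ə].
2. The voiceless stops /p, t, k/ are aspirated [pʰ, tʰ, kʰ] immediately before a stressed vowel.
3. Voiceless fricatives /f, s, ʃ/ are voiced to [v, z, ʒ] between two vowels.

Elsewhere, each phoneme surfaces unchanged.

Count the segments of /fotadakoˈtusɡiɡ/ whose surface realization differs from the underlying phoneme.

6

Segments that undergo a rule: /o/ → [ə] (rule 1); /a/ → [ə] (rule 1); /a/ → [ə] (rule 1); /o/ → [ə] (rule 1); /t/ → [tʰ] (rule 2); /i/ → [ə] (rule 1).
All other segments surface unchanged.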